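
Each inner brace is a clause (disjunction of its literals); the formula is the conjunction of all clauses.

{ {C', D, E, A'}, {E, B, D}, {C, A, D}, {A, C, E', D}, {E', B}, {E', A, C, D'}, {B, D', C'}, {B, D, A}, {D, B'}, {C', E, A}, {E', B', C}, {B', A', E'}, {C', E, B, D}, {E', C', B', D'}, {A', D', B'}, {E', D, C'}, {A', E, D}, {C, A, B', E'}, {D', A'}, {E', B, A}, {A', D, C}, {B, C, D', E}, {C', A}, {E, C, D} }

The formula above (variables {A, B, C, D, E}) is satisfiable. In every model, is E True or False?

False

Suppose E = 1.
Unit clause (B) forces B = 1.
Unit clause (D) forces D = 1.
Unit clause (C) forces C = 1.
But (C') is also a unit clause — contradiction.
So every satisfying assignment has E = False.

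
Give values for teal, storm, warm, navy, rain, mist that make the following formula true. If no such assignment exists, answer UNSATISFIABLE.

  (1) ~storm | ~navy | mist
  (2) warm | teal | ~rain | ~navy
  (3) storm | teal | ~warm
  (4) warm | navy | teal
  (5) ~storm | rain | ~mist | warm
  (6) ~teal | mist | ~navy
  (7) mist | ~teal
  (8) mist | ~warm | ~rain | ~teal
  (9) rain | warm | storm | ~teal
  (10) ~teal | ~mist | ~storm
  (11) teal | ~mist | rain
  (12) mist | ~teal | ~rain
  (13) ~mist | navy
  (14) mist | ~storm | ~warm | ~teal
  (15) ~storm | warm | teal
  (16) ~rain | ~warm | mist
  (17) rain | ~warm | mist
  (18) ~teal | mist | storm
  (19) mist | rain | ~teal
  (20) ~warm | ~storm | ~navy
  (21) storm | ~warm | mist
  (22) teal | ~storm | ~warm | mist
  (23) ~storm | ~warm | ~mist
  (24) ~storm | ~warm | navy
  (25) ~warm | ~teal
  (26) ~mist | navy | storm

Suppose mist = 0.
Unit clause (~teal) forces teal = 0.
Suppose storm = 0.
Unit clause (~warm) forces warm = 0.
Unit clause (navy) forces navy = 1.
Unit clause (~rain) forces rain = 0.
All clauses are satisfied.

teal=0, storm=0, warm=0, navy=1, rain=0, mist=0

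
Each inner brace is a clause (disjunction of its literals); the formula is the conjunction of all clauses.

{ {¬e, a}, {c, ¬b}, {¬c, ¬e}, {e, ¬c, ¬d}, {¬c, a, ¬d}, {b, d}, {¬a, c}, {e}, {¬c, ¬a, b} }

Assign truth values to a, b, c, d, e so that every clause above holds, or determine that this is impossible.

UNSATISFIABLE

Unit clause (e) forces e = True.
Unit clause (a) forces a = True.
Unit clause (¬c) forces c = False.
That conflicts with the unit clause (c).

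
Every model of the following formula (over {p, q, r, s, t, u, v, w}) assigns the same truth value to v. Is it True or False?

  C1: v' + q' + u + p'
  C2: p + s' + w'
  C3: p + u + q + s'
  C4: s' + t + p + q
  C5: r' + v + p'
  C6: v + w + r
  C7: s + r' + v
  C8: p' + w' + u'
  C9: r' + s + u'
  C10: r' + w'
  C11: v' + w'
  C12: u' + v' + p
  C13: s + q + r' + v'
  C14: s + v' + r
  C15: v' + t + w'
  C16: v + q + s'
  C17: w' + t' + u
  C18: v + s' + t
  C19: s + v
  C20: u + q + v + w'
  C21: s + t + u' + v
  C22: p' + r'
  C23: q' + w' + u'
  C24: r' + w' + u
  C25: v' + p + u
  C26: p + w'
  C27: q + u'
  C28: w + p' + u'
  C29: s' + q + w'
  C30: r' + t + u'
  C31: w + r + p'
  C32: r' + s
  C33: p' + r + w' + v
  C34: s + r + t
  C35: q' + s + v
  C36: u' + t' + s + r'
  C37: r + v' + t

Suppose v = 1.
Unit clause (w') forces w = 0.
Branch on u: set u = 0.
Unit clause (p) forces p = 1.
Unit clause (q') forces q = 0.
Unit clause (r') forces r = 0.
But (r) is also a unit clause — contradiction.
Backtrack on u: now try u = 1.
Unit clause (p) forces p = 1.
But (p') is also a unit clause — contradiction.
Either choice for u ends in contradiction.
So every satisfying assignment has v = False.

False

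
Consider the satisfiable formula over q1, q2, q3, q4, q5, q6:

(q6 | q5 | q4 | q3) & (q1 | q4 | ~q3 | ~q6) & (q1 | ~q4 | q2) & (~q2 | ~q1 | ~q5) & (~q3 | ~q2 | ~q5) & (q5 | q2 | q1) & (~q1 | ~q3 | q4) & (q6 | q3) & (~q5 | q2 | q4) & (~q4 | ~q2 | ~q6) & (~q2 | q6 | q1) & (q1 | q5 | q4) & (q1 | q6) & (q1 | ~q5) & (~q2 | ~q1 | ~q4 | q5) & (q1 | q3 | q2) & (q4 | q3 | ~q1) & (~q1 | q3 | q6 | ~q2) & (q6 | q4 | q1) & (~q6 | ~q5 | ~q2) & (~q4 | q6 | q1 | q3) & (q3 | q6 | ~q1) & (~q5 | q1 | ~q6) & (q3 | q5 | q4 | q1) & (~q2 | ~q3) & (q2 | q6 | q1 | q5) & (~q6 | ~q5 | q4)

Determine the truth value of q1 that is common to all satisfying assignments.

True

Suppose q1 = 0.
The clause (q6) is unit, so q6 = 1.
The clause (~q5) is unit, so q5 = 0.
The clause (q2) is unit, so q2 = 1.
The clause (~q4) is unit, so q4 = 0.
Now (q4) is unsatisfied and unit — conflict.
So every satisfying assignment has q1 = True.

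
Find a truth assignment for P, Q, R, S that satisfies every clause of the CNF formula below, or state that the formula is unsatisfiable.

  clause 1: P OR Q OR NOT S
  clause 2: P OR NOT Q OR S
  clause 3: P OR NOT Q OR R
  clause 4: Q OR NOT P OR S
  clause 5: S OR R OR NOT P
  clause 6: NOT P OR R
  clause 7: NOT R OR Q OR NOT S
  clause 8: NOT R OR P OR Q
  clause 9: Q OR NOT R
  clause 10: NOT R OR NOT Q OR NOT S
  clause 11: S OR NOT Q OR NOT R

P=false; Q=false; R=false; S=false

Case P = false:
Case Q = false:
(NOT S) alone gives S = false.
(NOT R) alone gives R = false.
All clauses are satisfied.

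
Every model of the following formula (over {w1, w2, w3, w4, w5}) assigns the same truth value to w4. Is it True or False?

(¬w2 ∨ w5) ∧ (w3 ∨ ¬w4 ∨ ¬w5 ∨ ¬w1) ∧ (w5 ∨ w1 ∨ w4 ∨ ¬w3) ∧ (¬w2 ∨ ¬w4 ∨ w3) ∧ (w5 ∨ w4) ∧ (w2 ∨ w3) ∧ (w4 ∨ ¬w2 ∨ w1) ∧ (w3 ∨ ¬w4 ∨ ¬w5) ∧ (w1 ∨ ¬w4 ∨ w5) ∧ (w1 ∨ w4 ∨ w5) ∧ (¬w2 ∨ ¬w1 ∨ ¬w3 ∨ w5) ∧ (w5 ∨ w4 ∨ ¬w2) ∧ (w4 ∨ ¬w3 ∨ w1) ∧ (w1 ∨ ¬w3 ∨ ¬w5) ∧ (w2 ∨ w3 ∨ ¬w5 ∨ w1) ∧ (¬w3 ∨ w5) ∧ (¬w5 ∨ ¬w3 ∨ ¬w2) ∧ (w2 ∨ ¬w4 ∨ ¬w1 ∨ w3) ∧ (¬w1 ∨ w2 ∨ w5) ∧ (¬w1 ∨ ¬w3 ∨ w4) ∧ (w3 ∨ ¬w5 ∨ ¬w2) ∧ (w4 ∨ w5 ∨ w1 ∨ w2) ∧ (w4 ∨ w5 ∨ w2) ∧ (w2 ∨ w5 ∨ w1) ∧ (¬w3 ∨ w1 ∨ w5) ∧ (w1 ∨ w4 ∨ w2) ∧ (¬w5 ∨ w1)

Suppose w4 = False.
From the singleton clause (w5), w5 = True.
From the singleton clause (w1), w1 = True.
From the singleton clause (¬w3), w3 = False.
From the singleton clause (w2), w2 = True.
But (¬w2) is also a unit clause — contradiction.
So every satisfying assignment has w4 = True.

True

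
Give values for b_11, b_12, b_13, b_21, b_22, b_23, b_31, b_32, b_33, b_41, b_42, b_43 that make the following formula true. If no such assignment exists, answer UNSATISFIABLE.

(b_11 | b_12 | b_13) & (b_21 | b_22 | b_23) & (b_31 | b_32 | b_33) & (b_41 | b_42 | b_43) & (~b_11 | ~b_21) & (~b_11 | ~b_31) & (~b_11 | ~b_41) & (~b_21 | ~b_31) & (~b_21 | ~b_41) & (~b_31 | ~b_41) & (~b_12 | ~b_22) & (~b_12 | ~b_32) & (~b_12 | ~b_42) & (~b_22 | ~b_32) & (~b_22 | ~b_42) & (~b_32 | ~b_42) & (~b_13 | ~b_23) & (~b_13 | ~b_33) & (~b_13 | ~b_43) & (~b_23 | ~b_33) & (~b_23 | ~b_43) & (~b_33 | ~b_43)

UNSATISFIABLE

Case b_11 = 0:
Case b_12 = 1:
From the singleton clause (~b_22), b_22 = 0.
From the singleton clause (~b_32), b_32 = 0.
From the singleton clause (~b_42), b_42 = 0.
Case b_21 = 1:
From the singleton clause (~b_31), b_31 = 0.
From the singleton clause (b_33), b_33 = 1.
From the singleton clause (~b_41), b_41 = 0.
From the singleton clause (b_43), b_43 = 1.
Now (~b_43) is unsatisfied and unit — conflict.
That branch fails; take b_21 = 0 instead.
From the singleton clause (b_23), b_23 = 1.
From the singleton clause (~b_13), b_13 = 0.
From the singleton clause (~b_33), b_33 = 0.
From the singleton clause (b_31), b_31 = 1.
From the singleton clause (~b_41), b_41 = 0.
From the singleton clause (b_43), b_43 = 1.
Now (~b_43) is unsatisfied and unit — conflict.
Neither b_21 = 1 nor b_21 = 0 works.
That branch fails; take b_12 = 0 instead.
From the singleton clause (b_13), b_13 = 1.
From the singleton clause (~b_23), b_23 = 0.
From the singleton clause (~b_33), b_33 = 0.
From the singleton clause (~b_43), b_43 = 0.
Case b_21 = 1:
From the singleton clause (~b_31), b_31 = 0.
From the singleton clause (b_32), b_32 = 1.
From the singleton clause (~b_41), b_41 = 0.
From the singleton clause (b_42), b_42 = 1.
Now (~b_42) is unsatisfied and unit — conflict.
That branch fails; take b_21 = 0 instead.
From the singleton clause (b_22), b_22 = 1.
From the singleton clause (~b_32), b_32 = 0.
From the singleton clause (b_31), b_31 = 1.
From the singleton clause (~b_41), b_41 = 0.
From the singleton clause (b_42), b_42 = 1.
Now (~b_42) is unsatisfied and unit — conflict.
Neither b_21 = 1 nor b_21 = 0 works.
Neither b_12 = 1 nor b_12 = 0 works.
That branch fails; take b_11 = 1 instead.
From the singleton clause (~b_21), b_21 = 0.
From the singleton clause (~b_31), b_31 = 0.
From the singleton clause (~b_41), b_41 = 0.
Case b_22 = 1:
From the singleton clause (~b_12), b_12 = 0.
From the singleton clause (~b_32), b_32 = 0.
From the singleton clause (b_33), b_33 = 1.
From the singleton clause (~b_42), b_42 = 0.
From the singleton clause (b_43), b_43 = 1.
Now (~b_43) is unsatisfied and unit — conflict.
That branch fails; take b_22 = 0 instead.
From the singleton clause (b_23), b_23 = 1.
From the singleton clause (~b_13), b_13 = 0.
From the singleton clause (~b_33), b_33 = 0.
From the singleton clause (b_32), b_32 = 1.
From the singleton clause (~b_12), b_12 = 0.
From the singleton clause (~b_42), b_42 = 0.
From the singleton clause (b_43), b_43 = 1.
Now (~b_43) is unsatisfied and unit — conflict.
Neither b_22 = 1 nor b_22 = 0 works.
Neither b_11 = 1 nor b_11 = 0 works.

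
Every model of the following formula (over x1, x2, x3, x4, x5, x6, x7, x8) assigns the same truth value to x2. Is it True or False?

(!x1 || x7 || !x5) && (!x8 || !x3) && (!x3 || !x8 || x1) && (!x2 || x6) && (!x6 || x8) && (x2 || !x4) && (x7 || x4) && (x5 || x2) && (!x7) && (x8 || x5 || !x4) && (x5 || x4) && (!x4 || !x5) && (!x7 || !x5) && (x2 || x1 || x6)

Suppose x2 = false.
Unit clause (!x4) forces x4 = false.
Unit clause (x7) forces x7 = true.
Now (!x7) is unsatisfied and unit — conflict.
So every satisfying assignment has x2 = True.

True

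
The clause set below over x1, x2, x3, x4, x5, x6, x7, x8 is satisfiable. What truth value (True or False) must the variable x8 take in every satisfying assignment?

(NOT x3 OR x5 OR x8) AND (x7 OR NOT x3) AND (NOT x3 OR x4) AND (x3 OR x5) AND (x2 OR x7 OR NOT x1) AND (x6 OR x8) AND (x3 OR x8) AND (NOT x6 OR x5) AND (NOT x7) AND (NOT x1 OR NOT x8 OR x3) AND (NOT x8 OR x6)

True

Suppose x8 = false.
(x6) alone gives x6 = true.
(x3) alone gives x3 = true.
(x5) alone gives x5 = true.
(x7) alone gives x7 = true.
Now (NOT x7) is unsatisfied and unit — conflict.
So every satisfying assignment has x8 = True.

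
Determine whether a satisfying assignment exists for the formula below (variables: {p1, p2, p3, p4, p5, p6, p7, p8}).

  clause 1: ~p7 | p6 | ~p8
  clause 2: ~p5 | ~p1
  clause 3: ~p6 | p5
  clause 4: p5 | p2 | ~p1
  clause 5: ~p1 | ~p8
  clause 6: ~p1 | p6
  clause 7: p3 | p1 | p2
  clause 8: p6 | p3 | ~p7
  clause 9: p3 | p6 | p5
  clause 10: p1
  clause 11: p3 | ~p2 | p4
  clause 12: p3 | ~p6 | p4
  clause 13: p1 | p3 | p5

No

From the singleton clause (p1), p1 = 1.
From the singleton clause (~p5), p5 = 0.
From the singleton clause (~p6), p6 = 0.
Now (p6) is unsatisfied and unit — conflict.
No assignment satisfies every clause.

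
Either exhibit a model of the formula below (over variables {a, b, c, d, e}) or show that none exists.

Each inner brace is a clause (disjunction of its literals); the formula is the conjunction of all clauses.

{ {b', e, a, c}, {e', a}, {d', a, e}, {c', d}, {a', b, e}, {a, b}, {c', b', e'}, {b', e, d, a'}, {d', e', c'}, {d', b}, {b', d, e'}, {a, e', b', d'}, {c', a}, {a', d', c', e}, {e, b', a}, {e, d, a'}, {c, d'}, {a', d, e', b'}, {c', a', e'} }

a: 1, b: 0, c: 0, d: 0, e: 1

Case e = 1:
From the singleton clause (a), a = 1.
From the singleton clause (c'), c = 0.
From the singleton clause (d'), d = 0.
From the singleton clause (b'), b = 0.
This assignment satisfies each clause.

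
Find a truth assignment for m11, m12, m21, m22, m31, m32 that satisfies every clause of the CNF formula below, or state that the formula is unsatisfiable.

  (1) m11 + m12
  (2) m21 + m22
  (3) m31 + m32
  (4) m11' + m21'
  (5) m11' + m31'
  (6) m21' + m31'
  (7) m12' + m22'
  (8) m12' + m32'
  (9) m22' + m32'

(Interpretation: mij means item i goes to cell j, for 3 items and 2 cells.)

Branch on m11: set m11 = 1.
Unit clause (m21') forces m21 = 0.
Unit clause (m22) forces m22 = 1.
Unit clause (m31') forces m31 = 0.
Unit clause (m32) forces m32 = 1.
Now (m32') is unsatisfied and unit — conflict.
Backtrack on m11: now try m11 = 0.
Unit clause (m12) forces m12 = 1.
Unit clause (m22') forces m22 = 0.
Unit clause (m21) forces m21 = 1.
Unit clause (m31') forces m31 = 0.
Unit clause (m32) forces m32 = 1.
Now (m32') is unsatisfied and unit — conflict.
Neither m11 = 1 nor m11 = 0 works.

UNSATISFIABLE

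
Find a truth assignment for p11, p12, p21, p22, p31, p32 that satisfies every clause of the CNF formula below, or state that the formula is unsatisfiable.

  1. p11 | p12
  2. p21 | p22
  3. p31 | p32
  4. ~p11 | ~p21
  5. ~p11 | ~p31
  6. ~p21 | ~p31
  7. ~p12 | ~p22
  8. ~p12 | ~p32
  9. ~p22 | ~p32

UNSATISFIABLE

Try p11 = 1.
The clause (~p21) is unit, so p21 = 0.
The clause (p22) is unit, so p22 = 1.
The clause (~p31) is unit, so p31 = 0.
The clause (p32) is unit, so p32 = 1.
Now (~p32) is unsatisfied and unit — conflict.
So p11 must be the other value — set p11 = 0.
The clause (p12) is unit, so p12 = 1.
The clause (~p22) is unit, so p22 = 0.
The clause (p21) is unit, so p21 = 1.
The clause (~p31) is unit, so p31 = 0.
The clause (p32) is unit, so p32 = 1.
Now (~p32) is unsatisfied and unit — conflict.
Neither p11 = 1 nor p11 = 0 works.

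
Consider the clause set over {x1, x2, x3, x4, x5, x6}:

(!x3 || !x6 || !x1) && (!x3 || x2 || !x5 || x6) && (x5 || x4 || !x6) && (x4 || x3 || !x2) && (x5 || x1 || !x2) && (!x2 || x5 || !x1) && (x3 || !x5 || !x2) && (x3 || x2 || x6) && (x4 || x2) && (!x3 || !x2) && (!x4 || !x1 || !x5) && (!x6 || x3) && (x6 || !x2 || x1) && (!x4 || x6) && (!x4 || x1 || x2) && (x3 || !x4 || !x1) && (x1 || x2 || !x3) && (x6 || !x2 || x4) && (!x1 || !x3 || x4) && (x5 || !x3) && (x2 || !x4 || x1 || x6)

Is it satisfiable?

Try x4 = true.
The clause (x6) is unit, so x6 = true.
The clause (x3) is unit, so x3 = true.
The clause (!x1) is unit, so x1 = false.
The clause (!x2) is unit, so x2 = false.
Now (x2) is unsatisfied and unit — conflict.
Undo x4 and try x4 = false.
The clause (x2) is unit, so x2 = true.
The clause (x3) is unit, so x3 = true.
Now (!x3) is unsatisfied and unit — conflict.
Neither x4 = true nor x4 = false works.
No assignment satisfies every clause.

No, unsatisfiable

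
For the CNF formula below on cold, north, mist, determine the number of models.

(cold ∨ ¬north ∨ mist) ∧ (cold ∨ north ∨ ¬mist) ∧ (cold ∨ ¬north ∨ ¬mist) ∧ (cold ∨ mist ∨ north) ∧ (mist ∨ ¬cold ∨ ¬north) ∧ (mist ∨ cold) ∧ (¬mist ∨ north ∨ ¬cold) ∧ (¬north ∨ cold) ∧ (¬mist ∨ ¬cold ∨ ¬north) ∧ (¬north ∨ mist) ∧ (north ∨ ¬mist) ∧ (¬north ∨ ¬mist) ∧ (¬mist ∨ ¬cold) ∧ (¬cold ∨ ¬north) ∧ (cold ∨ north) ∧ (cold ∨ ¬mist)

1

There are 2^3 = 8 truth assignments over (cold, north, mist).
Check each against the 16 clauses (columns in the order cold, north, mist):
  F F F  ✗ fails (cold ∨ mist ∨ north)
  F F T  ✗ fails (cold ∨ north ∨ ¬mist)
  F T F  ✗ fails (cold ∨ ¬north ∨ mist)
  F T T  ✗ fails (cold ∨ ¬north ∨ ¬mist)
  T F F  ✓ satisfies all
  T F T  ✗ fails (¬mist ∨ north ∨ ¬cold)
  T T F  ✗ fails (mist ∨ ¬cold ∨ ¬north)
  T T T  ✗ fails (¬mist ∨ ¬cold ∨ ¬north)
1 of the 8 rows is a model.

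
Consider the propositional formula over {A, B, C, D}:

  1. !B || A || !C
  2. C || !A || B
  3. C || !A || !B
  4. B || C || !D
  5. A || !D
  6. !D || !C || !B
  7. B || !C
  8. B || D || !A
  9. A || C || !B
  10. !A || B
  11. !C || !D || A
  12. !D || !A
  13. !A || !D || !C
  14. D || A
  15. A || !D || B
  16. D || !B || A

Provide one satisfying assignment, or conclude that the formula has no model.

Branch on A: set A = true.
The clause (B) is unit, so B = true.
The clause (C) is unit, so C = true.
The clause (!D) is unit, so D = false.
This assignment satisfies each clause.

A: true; B: true; C: true; D: false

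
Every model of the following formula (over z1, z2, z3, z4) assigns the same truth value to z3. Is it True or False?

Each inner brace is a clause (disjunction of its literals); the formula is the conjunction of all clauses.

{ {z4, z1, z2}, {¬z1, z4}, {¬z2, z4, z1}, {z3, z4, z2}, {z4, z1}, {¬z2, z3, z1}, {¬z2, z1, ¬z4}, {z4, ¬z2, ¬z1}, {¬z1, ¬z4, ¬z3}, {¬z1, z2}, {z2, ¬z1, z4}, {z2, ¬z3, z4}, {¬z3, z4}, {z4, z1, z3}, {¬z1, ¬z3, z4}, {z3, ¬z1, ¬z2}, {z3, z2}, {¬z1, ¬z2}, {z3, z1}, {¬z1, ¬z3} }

True

Suppose z3 = False.
The clause (z2) is unit, so z2 = True.
The clause (z1) is unit, so z1 = True.
That conflicts with the unit clause (¬z1).
So every satisfying assignment has z3 = True.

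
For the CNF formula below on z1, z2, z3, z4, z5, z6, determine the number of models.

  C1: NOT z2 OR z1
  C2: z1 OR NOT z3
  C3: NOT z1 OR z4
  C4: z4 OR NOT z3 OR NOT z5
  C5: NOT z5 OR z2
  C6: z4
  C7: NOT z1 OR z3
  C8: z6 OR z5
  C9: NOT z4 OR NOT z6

1

There are 2^6 = 64 truth assignments over (z1, z2, z3, z4, z5, z6).
Split on z1. With z1 = true, the clauses containing z1 are satisfied and NOT z1 drops from the rest; 1 of the 2^5 = 32 assignments to the other variables satisfy what remains.
With z1 = false, by the same count on the reduced clause set, 0 assignments work.
(One model: z1=T, z2=T, z3=T, z4=T, z5=T, z6=F.)
Total: 1 + 0 = 1.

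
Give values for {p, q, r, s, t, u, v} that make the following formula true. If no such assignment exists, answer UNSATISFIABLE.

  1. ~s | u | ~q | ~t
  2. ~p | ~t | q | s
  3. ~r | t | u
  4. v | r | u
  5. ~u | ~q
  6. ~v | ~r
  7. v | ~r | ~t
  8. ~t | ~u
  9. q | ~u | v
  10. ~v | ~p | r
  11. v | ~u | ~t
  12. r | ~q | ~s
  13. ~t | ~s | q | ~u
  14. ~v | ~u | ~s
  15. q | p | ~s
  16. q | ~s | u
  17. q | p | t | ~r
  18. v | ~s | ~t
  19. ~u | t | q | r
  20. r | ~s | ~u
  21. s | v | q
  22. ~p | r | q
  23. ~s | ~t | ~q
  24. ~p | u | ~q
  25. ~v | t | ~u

Case u = 0:
Case r = 0:
The clause (v) is unit, so v = 1.
The clause (~p) is unit, so p = 0.
Case q = 1:
The clause (~s) is unit, so s = 0.
No clause remains; t is free.

p: 0; q: 1; r: 0; s: 0; t: 0; u: 0; v: 1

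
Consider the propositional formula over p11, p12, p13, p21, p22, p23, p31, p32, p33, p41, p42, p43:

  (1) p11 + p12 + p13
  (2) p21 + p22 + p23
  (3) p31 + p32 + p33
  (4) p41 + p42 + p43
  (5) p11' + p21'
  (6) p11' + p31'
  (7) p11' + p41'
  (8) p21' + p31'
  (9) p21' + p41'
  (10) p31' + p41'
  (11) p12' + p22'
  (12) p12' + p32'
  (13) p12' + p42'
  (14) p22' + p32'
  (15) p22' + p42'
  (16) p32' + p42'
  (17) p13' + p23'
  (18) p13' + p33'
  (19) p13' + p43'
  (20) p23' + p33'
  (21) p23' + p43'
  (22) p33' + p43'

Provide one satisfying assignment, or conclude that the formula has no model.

Try p11 = 0.
Try p12 = 1.
(p22') alone gives p22 = 0.
(p32') alone gives p32 = 0.
(p42') alone gives p42 = 0.
Try p21 = 1.
(p31') alone gives p31 = 0.
(p33) alone gives p33 = 1.
(p41') alone gives p41 = 0.
(p43) alone gives p43 = 1.
But (p43') is also a unit clause — contradiction.
That branch fails; take p21 = 0 instead.
(p23) alone gives p23 = 1.
(p13') alone gives p13 = 0.
(p33') alone gives p33 = 0.
(p31) alone gives p31 = 1.
(p41') alone gives p41 = 0.
(p43) alone gives p43 = 1.
But (p43') is also a unit clause — contradiction.
Either choice for p21 ends in contradiction.
That branch fails; take p12 = 0 instead.
(p13) alone gives p13 = 1.
(p23') alone gives p23 = 0.
(p33') alone gives p33 = 0.
(p43') alone gives p43 = 0.
Try p21 = 1.
(p31') alone gives p31 = 0.
(p32) alone gives p32 = 1.
(p41') alone gives p41 = 0.
(p42) alone gives p42 = 1.
But (p42') is also a unit clause — contradiction.
That branch fails; take p21 = 0 instead.
(p22) alone gives p22 = 1.
(p32') alone gives p32 = 0.
(p31) alone gives p31 = 1.
(p41') alone gives p41 = 0.
(p42) alone gives p42 = 1.
But (p42') is also a unit clause — contradiction.
Either choice for p21 ends in contradiction.
Either choice for p12 ends in contradiction.
That branch fails; take p11 = 1 instead.
(p21') alone gives p21 = 0.
(p31') alone gives p31 = 0.
(p41') alone gives p41 = 0.
Try p22 = 1.
(p12') alone gives p12 = 0.
(p32') alone gives p32 = 0.
(p33) alone gives p33 = 1.
(p42') alone gives p42 = 0.
(p43) alone gives p43 = 1.
But (p43') is also a unit clause — contradiction.
That branch fails; take p22 = 0 instead.
(p23) alone gives p23 = 1.
(p13') alone gives p13 = 0.
(p33') alone gives p33 = 0.
(p32) alone gives p32 = 1.
(p12') alone gives p12 = 0.
(p42') alone gives p42 = 0.
(p43) alone gives p43 = 1.
But (p43') is also a unit clause — contradiction.
Either choice for p22 ends in contradiction.
Either choice for p11 ends in contradiction.

UNSATISFIABLE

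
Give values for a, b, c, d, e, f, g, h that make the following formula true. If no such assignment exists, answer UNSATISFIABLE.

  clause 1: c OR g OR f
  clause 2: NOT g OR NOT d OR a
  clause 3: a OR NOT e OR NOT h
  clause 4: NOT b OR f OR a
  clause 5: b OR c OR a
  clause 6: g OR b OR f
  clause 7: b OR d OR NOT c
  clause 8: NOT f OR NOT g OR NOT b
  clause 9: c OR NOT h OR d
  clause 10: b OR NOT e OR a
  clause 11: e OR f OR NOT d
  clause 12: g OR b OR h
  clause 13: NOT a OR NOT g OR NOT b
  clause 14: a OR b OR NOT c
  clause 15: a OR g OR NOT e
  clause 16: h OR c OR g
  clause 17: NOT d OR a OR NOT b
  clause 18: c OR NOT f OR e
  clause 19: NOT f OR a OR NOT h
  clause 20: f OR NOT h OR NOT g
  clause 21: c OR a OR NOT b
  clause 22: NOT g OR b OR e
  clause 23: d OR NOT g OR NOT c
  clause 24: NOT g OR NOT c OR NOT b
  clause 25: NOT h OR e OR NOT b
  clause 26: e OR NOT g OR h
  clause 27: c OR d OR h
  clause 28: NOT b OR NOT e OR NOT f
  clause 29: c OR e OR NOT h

Try c = true.
Try b = true.
Unit clause (NOT g) forces g = false.
Try f = false.
Unit clause (a) forces a = true.
Try e = true.
No clause remains; d, h are free.

a=true,  b=true,  c=true,  d=true,  e=true,  f=false,  g=false,  h=false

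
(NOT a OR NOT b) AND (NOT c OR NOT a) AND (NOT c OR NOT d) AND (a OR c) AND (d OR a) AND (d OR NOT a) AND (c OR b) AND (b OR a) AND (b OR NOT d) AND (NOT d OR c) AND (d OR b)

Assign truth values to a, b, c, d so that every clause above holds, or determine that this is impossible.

UNSATISFIABLE

Case a = false:
Unit clause (c) forces c = true.
Unit clause (NOT d) forces d = false.
But (d) is also a unit clause — contradiction.
So a must be the other value — set a = true.
Unit clause (NOT b) forces b = false.
Unit clause (NOT c) forces c = false.
But (c) is also a unit clause — contradiction.
Neither a = true nor a = false works.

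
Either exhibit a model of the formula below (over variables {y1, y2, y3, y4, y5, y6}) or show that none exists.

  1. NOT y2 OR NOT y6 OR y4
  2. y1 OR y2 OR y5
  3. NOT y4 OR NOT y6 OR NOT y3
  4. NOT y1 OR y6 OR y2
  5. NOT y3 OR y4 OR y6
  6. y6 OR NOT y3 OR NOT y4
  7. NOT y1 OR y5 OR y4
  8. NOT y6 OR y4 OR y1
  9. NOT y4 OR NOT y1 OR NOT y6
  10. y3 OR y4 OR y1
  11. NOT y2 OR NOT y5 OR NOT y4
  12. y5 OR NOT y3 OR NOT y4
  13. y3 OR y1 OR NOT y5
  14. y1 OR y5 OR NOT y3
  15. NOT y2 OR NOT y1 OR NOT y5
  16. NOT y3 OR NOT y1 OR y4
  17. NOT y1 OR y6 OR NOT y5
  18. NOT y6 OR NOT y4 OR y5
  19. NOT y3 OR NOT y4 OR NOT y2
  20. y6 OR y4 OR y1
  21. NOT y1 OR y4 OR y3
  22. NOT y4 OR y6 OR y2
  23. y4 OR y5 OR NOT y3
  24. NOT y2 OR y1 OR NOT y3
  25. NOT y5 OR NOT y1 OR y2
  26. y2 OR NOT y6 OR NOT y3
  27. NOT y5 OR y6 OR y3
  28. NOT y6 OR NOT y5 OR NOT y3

Branch on y2: set y2 = true.
Branch on y6: set y6 = false.
Branch on y3: set y3 = false.
Unit clause (NOT y5) forces y5 = false.
Branch on y1: set y1 = true.
Unit clause (y4) forces y4 = true.
All clauses are satisfied.

y1: true, y2: true, y3: false, y4: true, y5: false, y6: false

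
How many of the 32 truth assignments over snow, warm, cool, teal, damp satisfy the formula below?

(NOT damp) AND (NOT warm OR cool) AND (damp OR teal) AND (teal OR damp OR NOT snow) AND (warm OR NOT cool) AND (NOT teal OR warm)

2

There are 2^5 = 32 truth assignments over (snow, warm, cool, teal, damp).
Split on warm. With warm = true, the clauses containing warm are satisfied and NOT warm drops from the rest; 2 of the 2^4 = 16 assignments to the other variables satisfy what remains.
With warm = false, by the same count on the reduced clause set, 0 assignments work.
Total: 2 + 0 = 2.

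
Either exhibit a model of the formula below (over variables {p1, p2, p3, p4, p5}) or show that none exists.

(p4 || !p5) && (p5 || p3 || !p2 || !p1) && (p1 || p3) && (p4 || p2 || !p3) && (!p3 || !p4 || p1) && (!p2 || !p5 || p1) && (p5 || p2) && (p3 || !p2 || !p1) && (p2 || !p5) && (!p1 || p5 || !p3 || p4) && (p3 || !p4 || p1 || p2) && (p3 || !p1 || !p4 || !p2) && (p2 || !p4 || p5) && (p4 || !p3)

p1: true; p2: true; p3: true; p4: true; p5: true

Try p4 = true.
Try p1 = true.
Try p5 = true.
Unit clause (p2) forces p2 = true.
Unit clause (p3) forces p3 = true.
This assignment satisfies each clause.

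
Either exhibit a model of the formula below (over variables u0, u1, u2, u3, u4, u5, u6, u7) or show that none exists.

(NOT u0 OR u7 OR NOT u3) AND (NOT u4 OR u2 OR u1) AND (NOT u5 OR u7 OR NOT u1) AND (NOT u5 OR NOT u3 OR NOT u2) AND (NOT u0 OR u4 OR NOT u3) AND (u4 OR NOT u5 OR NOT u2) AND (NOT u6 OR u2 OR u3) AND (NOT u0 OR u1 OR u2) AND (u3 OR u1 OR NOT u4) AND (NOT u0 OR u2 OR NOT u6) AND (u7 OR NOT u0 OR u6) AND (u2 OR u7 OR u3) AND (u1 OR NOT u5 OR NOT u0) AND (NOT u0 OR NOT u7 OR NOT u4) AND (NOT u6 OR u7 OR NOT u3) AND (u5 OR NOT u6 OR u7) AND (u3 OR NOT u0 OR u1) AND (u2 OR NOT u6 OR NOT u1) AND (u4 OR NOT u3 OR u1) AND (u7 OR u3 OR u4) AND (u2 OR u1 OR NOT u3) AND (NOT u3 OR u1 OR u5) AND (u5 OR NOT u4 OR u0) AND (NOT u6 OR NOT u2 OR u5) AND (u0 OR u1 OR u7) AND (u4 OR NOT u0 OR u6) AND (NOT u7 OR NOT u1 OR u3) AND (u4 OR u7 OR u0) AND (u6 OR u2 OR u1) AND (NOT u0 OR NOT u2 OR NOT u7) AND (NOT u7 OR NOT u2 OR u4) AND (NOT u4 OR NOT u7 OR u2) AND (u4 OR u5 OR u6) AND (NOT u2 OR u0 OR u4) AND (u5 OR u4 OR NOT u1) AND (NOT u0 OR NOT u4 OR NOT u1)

u0=false,  u1=true,  u2=false,  u3=true,  u4=false,  u5=true,  u6=false,  u7=true

Case u0 = false:
Case u5 = true:
Case u7 = true:
Case u3 = true:
Unit clause (NOT u2) forces u2 = false.
Unit clause (u1) forces u1 = true.
Unit clause (NOT u6) forces u6 = false.
Unit clause (NOT u4) forces u4 = false.
All clauses are satisfied.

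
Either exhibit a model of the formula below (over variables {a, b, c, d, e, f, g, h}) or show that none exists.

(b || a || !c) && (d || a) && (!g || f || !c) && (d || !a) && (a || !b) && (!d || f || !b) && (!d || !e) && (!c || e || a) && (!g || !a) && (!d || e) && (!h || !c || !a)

Try d = true.
From the singleton clause (!e), e = false.
But (e) is also a unit clause — contradiction.
Undo d and try d = false.
From the singleton clause (a), a = true.
But (!a) is also a unit clause — contradiction.
Neither d = true nor d = false works.

UNSATISFIABLE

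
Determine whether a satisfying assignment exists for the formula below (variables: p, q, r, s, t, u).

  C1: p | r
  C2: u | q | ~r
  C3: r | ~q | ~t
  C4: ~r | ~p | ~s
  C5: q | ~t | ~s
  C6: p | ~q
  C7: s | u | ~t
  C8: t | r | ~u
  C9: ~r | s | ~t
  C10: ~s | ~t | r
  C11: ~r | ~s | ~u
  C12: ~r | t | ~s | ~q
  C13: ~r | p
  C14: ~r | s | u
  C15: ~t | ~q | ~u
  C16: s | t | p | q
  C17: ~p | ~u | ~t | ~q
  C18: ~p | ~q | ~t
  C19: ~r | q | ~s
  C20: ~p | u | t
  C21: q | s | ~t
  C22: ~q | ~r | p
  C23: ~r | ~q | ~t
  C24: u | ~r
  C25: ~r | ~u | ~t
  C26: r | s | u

Try p = 1.
Try r = 1.
(~s) alone gives s = 0.
(~t) alone gives t = 0.
(u) alone gives u = 1.
All clauses hold; q can take either value.
A satisfying assignment: p=1,  q=0,  r=1,  s=0,  t=0,  u=1.

Satisfiable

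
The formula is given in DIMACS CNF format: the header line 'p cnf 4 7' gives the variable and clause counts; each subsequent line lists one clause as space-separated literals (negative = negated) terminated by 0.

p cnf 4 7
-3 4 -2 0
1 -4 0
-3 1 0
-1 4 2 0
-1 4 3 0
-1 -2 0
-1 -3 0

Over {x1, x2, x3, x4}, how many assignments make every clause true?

There are 2^4 = 16 truth assignments over (x1, x2, x3, x4).
Check each against the 7 clauses (columns in the order x1, x2, x3, x4):
  F F F F  ✓ satisfies all
  F F F T  ✗ fails (x1 ∨ ¬x4)
  F F T F  ✗ fails (¬x3 ∨ x1)
  F F T T  ✗ fails (x1 ∨ ¬x4)
  F T F F  ✓ satisfies all
  F T F T  ✗ fails (x1 ∨ ¬x4)
  F T T F  ✗ fails (¬x3 ∨ x4 ∨ ¬x2)
  F T T T  ✗ fails (x1 ∨ ¬x4)
  T F F F  ✗ fails (¬x1 ∨ x4 ∨ x2)
  T F F T  ✓ satisfies all
  T F T F  ✗ fails (¬x1 ∨ x4 ∨ x2)
  T F T T  ✗ fails (¬x1 ∨ ¬x3)
  T T F F  ✗ fails (¬x1 ∨ x4 ∨ x3)
  T T F T  ✗ fails (¬x1 ∨ ¬x2)
  T T T F  ✗ fails (¬x3 ∨ x4 ∨ ¬x2)
  T T T T  ✗ fails (¬x1 ∨ ¬x2)
3 of the 16 rows are models.

3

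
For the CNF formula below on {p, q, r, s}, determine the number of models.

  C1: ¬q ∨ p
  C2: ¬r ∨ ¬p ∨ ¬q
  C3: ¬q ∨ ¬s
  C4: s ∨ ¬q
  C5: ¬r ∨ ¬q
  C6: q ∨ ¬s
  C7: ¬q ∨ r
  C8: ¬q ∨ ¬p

There are 2^4 = 16 truth assignments over (p, q, r, s).
Check each against the 8 clauses (columns in the order p, q, r, s):
  F F F F  ✓ satisfies all
  F F F T  ✗ fails (q ∨ ¬s)
  F F T F  ✓ satisfies all
  F F T T  ✗ fails (q ∨ ¬s)
  F T F F  ✗ fails (¬q ∨ p)
  F T F T  ✗ fails (¬q ∨ p)
  F T T F  ✗ fails (¬q ∨ p)
  F T T T  ✗ fails (¬q ∨ p)
  T F F F  ✓ satisfies all
  T F F T  ✗ fails (q ∨ ¬s)
  T F T F  ✓ satisfies all
  T F T T  ✗ fails (q ∨ ¬s)
  T T F F  ✗ fails (s ∨ ¬q)
  T T F T  ✗ fails (¬q ∨ ¬s)
  T T T F  ✗ fails (¬r ∨ ¬p ∨ ¬q)
  T T T T  ✗ fails (¬r ∨ ¬p ∨ ¬q)
4 of the 16 rows are models.

4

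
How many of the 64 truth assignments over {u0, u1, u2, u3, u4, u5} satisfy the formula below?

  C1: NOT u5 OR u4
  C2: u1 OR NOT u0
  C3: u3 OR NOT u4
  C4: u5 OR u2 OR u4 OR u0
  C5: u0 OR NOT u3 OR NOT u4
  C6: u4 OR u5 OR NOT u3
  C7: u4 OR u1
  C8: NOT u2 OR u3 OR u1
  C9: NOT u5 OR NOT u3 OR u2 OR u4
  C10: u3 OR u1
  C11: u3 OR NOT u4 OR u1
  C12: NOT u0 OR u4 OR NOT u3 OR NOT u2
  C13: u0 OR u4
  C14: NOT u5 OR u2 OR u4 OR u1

6

There are 2^6 = 64 truth assignments over (u0, u1, u2, u3, u4, u5).
Split on u4. With u4 = true, the clauses containing u4 are satisfied and NOT u4 drops from the rest; 4 of the 2^5 = 32 assignments to the other variables satisfy what remains.
With u4 = false, by the same count on the reduced clause set, 2 assignments work.
(One model: u0=T, u1=T, u2=F, u3=F, u4=F, u5=F.)
Total: 4 + 2 = 6.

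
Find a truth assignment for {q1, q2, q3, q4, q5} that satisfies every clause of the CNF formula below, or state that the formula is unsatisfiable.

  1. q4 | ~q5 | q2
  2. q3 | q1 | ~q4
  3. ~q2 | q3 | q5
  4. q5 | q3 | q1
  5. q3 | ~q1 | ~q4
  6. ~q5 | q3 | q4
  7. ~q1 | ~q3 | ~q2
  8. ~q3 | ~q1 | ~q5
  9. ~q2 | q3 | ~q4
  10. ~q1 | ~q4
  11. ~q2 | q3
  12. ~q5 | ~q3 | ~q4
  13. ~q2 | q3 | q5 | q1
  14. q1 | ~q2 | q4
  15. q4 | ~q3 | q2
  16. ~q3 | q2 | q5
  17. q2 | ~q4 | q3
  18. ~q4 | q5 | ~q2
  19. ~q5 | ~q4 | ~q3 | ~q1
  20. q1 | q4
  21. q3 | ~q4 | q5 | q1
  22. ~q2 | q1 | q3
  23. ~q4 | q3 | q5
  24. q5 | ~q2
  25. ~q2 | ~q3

q1=1, q2=0, q3=0, q4=0, q5=0

Case q1 = 1:
From the singleton clause (~q4), q4 = 0.
Case q5 = 0:
From the singleton clause (~q2), q2 = 0.
From the singleton clause (~q3), q3 = 0.
Every clause now holds.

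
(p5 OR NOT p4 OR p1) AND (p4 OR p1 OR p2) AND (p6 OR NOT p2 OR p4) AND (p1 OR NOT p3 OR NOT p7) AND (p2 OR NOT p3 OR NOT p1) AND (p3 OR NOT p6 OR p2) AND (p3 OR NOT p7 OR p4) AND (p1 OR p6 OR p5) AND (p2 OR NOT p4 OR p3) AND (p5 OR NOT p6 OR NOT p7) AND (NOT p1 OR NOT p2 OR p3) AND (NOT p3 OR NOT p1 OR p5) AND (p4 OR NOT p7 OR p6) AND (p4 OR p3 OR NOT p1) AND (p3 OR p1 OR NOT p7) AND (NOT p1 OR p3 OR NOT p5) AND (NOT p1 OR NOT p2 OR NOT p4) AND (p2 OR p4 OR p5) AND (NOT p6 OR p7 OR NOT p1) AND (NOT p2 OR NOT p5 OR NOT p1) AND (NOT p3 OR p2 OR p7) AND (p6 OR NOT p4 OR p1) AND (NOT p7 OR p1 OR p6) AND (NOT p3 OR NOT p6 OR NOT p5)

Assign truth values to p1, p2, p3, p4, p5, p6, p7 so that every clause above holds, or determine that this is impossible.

Suppose p5 = true.
Suppose p1 = false.
Suppose p4 = true.
Unit clause (p6) forces p6 = true.
Unit clause (NOT p3) forces p3 = false.
Unit clause (p2) forces p2 = true.
Unit clause (NOT p7) forces p7 = false.
All clauses are satisfied.

p1 ↦ false,  p2 ↦ true,  p3 ↦ false,  p4 ↦ true,  p5 ↦ true,  p6 ↦ true,  p7 ↦ false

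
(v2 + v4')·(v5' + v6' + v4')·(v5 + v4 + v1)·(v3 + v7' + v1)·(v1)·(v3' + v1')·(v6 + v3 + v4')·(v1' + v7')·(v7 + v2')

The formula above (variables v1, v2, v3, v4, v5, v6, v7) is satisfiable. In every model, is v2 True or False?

Suppose v2 = 1.
Unit clause (v1) forces v1 = 1.
Unit clause (v3') forces v3 = 0.
Unit clause (v7') forces v7 = 0.
That conflicts with the unit clause (v7).
So every satisfying assignment has v2 = False.

False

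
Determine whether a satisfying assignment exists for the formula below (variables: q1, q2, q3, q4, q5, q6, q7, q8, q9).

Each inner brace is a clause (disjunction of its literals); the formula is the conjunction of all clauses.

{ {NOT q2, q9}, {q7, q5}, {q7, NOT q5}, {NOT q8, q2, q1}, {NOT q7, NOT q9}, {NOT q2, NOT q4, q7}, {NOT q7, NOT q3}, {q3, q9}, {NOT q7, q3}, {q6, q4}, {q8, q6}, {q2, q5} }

Suppose q2 = false.
(q5) alone gives q5 = true.
(q7) alone gives q7 = true.
(NOT q9) alone gives q9 = false.
(NOT q3) alone gives q3 = false.
That conflicts with the unit clause (q3).
So q2 must be the other value — set q2 = true.
(q9) alone gives q9 = true.
(NOT q7) alone gives q7 = false.
(q5) alone gives q5 = true.
That conflicts with the unit clause (NOT q5).
Either choice for q2 ends in contradiction.
No assignment satisfies every clause.

No, unsatisfiable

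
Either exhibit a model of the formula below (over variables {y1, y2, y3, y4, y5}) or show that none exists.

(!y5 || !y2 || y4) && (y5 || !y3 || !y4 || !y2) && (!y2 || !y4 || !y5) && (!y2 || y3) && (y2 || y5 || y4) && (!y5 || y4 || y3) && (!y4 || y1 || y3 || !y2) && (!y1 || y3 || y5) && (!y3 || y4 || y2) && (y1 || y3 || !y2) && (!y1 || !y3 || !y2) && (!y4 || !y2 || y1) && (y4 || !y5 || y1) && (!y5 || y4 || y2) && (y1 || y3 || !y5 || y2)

y1=false; y2=false; y3=true; y4=true; y5=false

Branch on y2: set y2 = false.
Branch on y5: set y5 = false.
From the singleton clause (y4), y4 = true.
Branch on y1: set y1 = false.
No clause remains; y3 is free.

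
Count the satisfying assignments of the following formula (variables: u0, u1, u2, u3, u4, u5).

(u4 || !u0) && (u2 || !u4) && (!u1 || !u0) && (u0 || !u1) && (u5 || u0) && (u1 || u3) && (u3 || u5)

There are 2^6 = 64 truth assignments over (u0, u1, u2, u3, u4, u5).
Split on u1. With u1 = true, the clauses containing u1 are satisfied and !u1 drops from the rest; 0 of the 2^5 = 32 assignments to the other variables satisfy what remains.
With u1 = false, by the same count on the reduced clause set, 5 assignments work.
Total: 0 + 5 = 5.

5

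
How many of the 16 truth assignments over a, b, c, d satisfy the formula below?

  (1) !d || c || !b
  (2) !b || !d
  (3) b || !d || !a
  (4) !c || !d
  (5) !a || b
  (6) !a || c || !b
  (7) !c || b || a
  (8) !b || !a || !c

4

There are 2^4 = 16 truth assignments over (a, b, c, d).
Split on d. With d = true, the clauses containing d are satisfied and !d drops from the rest; 1 of the 2^3 = 8 assignments to the other variables satisfy what remains.
With d = false, by the same count on the reduced clause set, 3 assignments work.
Total: 1 + 3 = 4.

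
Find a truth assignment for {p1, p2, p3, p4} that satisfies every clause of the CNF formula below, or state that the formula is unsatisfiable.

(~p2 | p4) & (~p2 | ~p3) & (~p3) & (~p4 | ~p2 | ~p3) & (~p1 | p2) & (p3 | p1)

The clause (~p3) is unit, so p3 = 0.
The clause (p1) is unit, so p1 = 1.
The clause (p2) is unit, so p2 = 1.
The clause (p4) is unit, so p4 = 1.
Every clause now holds.

p1: 1, p2: 1, p3: 0, p4: 1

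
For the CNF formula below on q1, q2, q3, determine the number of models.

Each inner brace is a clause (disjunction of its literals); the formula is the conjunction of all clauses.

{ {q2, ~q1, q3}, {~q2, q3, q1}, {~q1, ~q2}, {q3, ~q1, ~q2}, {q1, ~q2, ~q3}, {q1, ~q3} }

There are 2^3 = 8 truth assignments over (q1, q2, q3).
Split on q3. With q3 = 1, the clauses containing q3 are satisfied and ~q3 drops from the rest; 1 of the 2^2 = 4 assignments to the other variables satisfy what remains.
With q3 = 0, by the same count on the reduced clause set, 1 assignment works.
Total: 1 + 1 = 2.

2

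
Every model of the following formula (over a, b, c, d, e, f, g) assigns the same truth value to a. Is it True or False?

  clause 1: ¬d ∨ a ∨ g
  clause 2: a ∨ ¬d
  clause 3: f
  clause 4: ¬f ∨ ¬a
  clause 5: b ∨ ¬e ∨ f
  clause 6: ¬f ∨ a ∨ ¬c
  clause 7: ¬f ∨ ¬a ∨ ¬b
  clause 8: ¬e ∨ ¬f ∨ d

False

Suppose a = True.
(f) alone gives f = True.
That conflicts with the unit clause (¬f).
So every satisfying assignment has a = False.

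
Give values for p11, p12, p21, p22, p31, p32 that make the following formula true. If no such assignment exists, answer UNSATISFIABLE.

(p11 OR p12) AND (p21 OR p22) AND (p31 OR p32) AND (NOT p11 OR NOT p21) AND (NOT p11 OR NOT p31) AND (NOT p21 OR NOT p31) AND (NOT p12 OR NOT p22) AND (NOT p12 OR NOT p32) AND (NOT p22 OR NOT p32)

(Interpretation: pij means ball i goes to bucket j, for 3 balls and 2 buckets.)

Branch on p11: set p11 = true.
The clause (NOT p21) is unit, so p21 = false.
The clause (p22) is unit, so p22 = true.
The clause (NOT p31) is unit, so p31 = false.
The clause (p32) is unit, so p32 = true.
Now (NOT p32) is unsatisfied and unit — conflict.
That branch fails; take p11 = false instead.
The clause (p12) is unit, so p12 = true.
The clause (NOT p22) is unit, so p22 = false.
The clause (p21) is unit, so p21 = true.
The clause (NOT p31) is unit, so p31 = false.
The clause (p32) is unit, so p32 = true.
Now (NOT p32) is unsatisfied and unit — conflict.
Neither p11 = true nor p11 = false works.

UNSATISFIABLE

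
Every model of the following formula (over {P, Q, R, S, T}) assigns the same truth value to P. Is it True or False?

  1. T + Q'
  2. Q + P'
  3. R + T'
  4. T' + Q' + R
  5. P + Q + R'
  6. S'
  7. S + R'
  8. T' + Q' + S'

False

Suppose P = 1.
Unit clause (Q) forces Q = 1.
Unit clause (T) forces T = 1.
Unit clause (R) forces R = 1.
Unit clause (S') forces S = 0.
That conflicts with the unit clause (S).
So every satisfying assignment has P = False.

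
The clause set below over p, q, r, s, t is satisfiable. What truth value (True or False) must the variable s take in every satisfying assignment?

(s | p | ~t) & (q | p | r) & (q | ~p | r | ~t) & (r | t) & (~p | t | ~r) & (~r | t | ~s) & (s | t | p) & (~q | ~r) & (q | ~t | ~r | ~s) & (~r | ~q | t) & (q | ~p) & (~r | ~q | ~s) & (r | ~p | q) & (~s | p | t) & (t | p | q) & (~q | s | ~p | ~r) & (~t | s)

True

Suppose s = 0.
(~t) alone gives t = 0.
(r) alone gives r = 1.
(~p) alone gives p = 0.
Now (p) is unsatisfied and unit — conflict.
So every satisfying assignment has s = True.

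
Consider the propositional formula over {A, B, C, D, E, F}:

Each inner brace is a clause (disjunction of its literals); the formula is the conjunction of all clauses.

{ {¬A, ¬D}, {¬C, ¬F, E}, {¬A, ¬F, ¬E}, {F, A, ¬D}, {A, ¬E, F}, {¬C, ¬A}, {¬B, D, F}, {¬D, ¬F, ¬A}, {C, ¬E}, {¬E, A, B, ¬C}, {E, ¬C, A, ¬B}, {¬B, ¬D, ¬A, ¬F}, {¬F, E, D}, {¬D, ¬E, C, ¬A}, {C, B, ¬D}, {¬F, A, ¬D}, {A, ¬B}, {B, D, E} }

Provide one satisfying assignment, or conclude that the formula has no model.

Branch on A: set A = False.
(¬B) alone gives B = False.
Branch on F: set F = True.
(¬D) alone gives D = False.
(E) alone gives E = True.
(C) alone gives C = True.
That conflicts with the unit clause (¬C).
So F must be the other value — set F = False.
(¬D) alone gives D = False.
(¬E) alone gives E = False.
That conflicts with the unit clause (E).
Both values of F lead to a conflict.
So A must be the other value — set A = True.
(¬D) alone gives D = False.
(¬C) alone gives C = False.
(¬E) alone gives E = False.
(¬F) alone gives F = False.
(¬B) alone gives B = False.
That conflicts with the unit clause (B).
Both values of A lead to a conflict.

UNSATISFIABLE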